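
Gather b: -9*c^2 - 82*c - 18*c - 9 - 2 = -9*c^2 - 100*c - 11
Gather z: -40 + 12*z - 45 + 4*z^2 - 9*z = 4*z^2 + 3*z - 85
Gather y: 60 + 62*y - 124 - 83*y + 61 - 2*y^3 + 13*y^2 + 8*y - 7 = -2*y^3 + 13*y^2 - 13*y - 10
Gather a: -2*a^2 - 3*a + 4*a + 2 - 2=-2*a^2 + a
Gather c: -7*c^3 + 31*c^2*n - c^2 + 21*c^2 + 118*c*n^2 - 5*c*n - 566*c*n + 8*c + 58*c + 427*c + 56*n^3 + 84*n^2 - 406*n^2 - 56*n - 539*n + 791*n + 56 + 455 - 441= -7*c^3 + c^2*(31*n + 20) + c*(118*n^2 - 571*n + 493) + 56*n^3 - 322*n^2 + 196*n + 70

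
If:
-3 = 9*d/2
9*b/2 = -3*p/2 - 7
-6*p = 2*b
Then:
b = -7/4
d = -2/3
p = 7/12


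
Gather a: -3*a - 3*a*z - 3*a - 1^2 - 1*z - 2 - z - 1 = a*(-3*z - 6) - 2*z - 4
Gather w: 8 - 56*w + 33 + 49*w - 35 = 6 - 7*w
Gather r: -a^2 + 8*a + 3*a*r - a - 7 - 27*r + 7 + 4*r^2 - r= -a^2 + 7*a + 4*r^2 + r*(3*a - 28)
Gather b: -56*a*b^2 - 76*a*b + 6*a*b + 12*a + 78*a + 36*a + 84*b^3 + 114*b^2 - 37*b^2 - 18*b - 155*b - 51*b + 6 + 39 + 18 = 126*a + 84*b^3 + b^2*(77 - 56*a) + b*(-70*a - 224) + 63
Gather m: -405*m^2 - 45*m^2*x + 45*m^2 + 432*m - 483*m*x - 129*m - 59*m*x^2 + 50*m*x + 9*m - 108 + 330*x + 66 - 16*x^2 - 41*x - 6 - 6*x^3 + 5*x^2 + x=m^2*(-45*x - 360) + m*(-59*x^2 - 433*x + 312) - 6*x^3 - 11*x^2 + 290*x - 48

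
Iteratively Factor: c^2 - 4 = (c - 2)*(c + 2)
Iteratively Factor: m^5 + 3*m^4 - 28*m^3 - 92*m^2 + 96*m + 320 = (m + 4)*(m^4 - m^3 - 24*m^2 + 4*m + 80) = (m + 4)^2*(m^3 - 5*m^2 - 4*m + 20) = (m - 2)*(m + 4)^2*(m^2 - 3*m - 10) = (m - 2)*(m + 2)*(m + 4)^2*(m - 5)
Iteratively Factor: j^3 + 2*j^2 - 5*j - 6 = (j + 3)*(j^2 - j - 2) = (j + 1)*(j + 3)*(j - 2)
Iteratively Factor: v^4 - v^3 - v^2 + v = (v + 1)*(v^3 - 2*v^2 + v) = v*(v + 1)*(v^2 - 2*v + 1) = v*(v - 1)*(v + 1)*(v - 1)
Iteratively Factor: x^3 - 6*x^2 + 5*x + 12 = (x - 4)*(x^2 - 2*x - 3) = (x - 4)*(x - 3)*(x + 1)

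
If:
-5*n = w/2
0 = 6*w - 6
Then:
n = -1/10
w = 1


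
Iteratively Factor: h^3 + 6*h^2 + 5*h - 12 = (h + 4)*(h^2 + 2*h - 3) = (h + 3)*(h + 4)*(h - 1)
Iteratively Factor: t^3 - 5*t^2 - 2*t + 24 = (t + 2)*(t^2 - 7*t + 12) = (t - 4)*(t + 2)*(t - 3)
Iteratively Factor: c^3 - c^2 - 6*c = (c + 2)*(c^2 - 3*c) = (c - 3)*(c + 2)*(c)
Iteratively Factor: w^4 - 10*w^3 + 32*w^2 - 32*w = (w)*(w^3 - 10*w^2 + 32*w - 32) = w*(w - 2)*(w^2 - 8*w + 16) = w*(w - 4)*(w - 2)*(w - 4)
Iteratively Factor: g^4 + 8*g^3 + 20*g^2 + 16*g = (g + 2)*(g^3 + 6*g^2 + 8*g) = (g + 2)^2*(g^2 + 4*g) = (g + 2)^2*(g + 4)*(g)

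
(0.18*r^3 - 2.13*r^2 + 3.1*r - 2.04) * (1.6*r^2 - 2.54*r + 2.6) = 0.288*r^5 - 3.8652*r^4 + 10.8382*r^3 - 16.676*r^2 + 13.2416*r - 5.304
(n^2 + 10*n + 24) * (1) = n^2 + 10*n + 24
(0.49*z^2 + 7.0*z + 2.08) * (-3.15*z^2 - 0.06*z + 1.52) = -1.5435*z^4 - 22.0794*z^3 - 6.2272*z^2 + 10.5152*z + 3.1616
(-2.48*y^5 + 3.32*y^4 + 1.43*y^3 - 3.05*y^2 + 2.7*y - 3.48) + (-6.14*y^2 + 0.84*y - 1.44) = -2.48*y^5 + 3.32*y^4 + 1.43*y^3 - 9.19*y^2 + 3.54*y - 4.92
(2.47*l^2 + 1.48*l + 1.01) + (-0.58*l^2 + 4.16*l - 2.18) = 1.89*l^2 + 5.64*l - 1.17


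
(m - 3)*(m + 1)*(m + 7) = m^3 + 5*m^2 - 17*m - 21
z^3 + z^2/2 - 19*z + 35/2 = (z - 7/2)*(z - 1)*(z + 5)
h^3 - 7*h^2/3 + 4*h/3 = h*(h - 4/3)*(h - 1)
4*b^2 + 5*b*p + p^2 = (b + p)*(4*b + p)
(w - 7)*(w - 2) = w^2 - 9*w + 14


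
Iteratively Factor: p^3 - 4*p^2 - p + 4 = (p - 1)*(p^2 - 3*p - 4) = (p - 1)*(p + 1)*(p - 4)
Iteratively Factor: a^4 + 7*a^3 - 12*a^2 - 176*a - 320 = (a + 4)*(a^3 + 3*a^2 - 24*a - 80) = (a + 4)^2*(a^2 - a - 20) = (a - 5)*(a + 4)^2*(a + 4)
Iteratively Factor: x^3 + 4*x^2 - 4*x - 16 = (x + 4)*(x^2 - 4) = (x + 2)*(x + 4)*(x - 2)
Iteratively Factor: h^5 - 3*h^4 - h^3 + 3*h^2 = (h)*(h^4 - 3*h^3 - h^2 + 3*h) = h^2*(h^3 - 3*h^2 - h + 3) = h^2*(h + 1)*(h^2 - 4*h + 3) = h^2*(h - 3)*(h + 1)*(h - 1)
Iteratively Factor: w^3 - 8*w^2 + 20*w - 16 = (w - 4)*(w^2 - 4*w + 4) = (w - 4)*(w - 2)*(w - 2)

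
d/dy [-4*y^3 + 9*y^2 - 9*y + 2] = -12*y^2 + 18*y - 9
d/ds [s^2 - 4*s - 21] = 2*s - 4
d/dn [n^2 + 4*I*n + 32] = 2*n + 4*I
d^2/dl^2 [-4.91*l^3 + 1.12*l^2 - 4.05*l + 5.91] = 2.24 - 29.46*l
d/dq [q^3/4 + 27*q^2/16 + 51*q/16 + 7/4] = 3*q^2/4 + 27*q/8 + 51/16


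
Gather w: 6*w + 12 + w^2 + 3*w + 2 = w^2 + 9*w + 14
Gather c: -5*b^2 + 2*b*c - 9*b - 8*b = -5*b^2 + 2*b*c - 17*b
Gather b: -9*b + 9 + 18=27 - 9*b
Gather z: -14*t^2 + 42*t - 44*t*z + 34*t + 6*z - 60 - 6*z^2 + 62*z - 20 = -14*t^2 + 76*t - 6*z^2 + z*(68 - 44*t) - 80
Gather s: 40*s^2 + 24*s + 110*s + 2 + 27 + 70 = 40*s^2 + 134*s + 99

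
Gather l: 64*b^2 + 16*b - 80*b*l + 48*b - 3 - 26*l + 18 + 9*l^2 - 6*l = 64*b^2 + 64*b + 9*l^2 + l*(-80*b - 32) + 15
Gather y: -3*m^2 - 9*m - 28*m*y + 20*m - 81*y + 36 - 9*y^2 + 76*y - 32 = -3*m^2 + 11*m - 9*y^2 + y*(-28*m - 5) + 4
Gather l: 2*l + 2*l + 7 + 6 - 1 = 4*l + 12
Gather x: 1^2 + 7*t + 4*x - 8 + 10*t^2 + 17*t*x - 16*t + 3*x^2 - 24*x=10*t^2 - 9*t + 3*x^2 + x*(17*t - 20) - 7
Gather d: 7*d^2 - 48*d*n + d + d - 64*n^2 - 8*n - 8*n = 7*d^2 + d*(2 - 48*n) - 64*n^2 - 16*n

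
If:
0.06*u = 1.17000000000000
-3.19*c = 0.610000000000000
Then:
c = -0.19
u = 19.50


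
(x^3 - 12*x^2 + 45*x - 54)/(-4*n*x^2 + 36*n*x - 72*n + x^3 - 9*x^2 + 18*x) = (x - 3)/(-4*n + x)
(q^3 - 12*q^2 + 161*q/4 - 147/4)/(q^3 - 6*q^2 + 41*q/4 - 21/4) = (q - 7)/(q - 1)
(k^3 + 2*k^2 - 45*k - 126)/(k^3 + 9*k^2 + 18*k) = (k - 7)/k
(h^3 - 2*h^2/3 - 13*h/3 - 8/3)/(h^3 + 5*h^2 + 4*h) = (3*h^2 - 5*h - 8)/(3*h*(h + 4))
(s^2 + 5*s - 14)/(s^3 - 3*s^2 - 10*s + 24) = (s + 7)/(s^2 - s - 12)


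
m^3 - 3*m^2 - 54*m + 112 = (m - 8)*(m - 2)*(m + 7)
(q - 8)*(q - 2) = q^2 - 10*q + 16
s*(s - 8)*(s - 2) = s^3 - 10*s^2 + 16*s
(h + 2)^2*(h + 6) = h^3 + 10*h^2 + 28*h + 24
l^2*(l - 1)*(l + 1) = l^4 - l^2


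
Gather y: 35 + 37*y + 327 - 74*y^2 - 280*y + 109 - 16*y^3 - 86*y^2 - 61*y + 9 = -16*y^3 - 160*y^2 - 304*y + 480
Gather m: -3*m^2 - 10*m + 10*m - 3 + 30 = 27 - 3*m^2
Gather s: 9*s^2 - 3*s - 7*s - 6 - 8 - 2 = 9*s^2 - 10*s - 16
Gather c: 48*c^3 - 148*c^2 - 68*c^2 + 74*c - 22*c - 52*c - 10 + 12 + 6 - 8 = 48*c^3 - 216*c^2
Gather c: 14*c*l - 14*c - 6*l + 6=c*(14*l - 14) - 6*l + 6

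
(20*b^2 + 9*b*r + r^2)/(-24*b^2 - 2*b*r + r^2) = (5*b + r)/(-6*b + r)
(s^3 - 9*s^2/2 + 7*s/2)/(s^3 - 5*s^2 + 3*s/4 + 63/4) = 2*s*(s - 1)/(2*s^2 - 3*s - 9)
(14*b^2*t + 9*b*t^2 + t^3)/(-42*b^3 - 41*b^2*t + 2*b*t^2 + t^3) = t*(2*b + t)/(-6*b^2 - 5*b*t + t^2)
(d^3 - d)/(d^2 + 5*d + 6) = (d^3 - d)/(d^2 + 5*d + 6)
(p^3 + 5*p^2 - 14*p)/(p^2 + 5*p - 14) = p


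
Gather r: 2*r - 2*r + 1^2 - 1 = 0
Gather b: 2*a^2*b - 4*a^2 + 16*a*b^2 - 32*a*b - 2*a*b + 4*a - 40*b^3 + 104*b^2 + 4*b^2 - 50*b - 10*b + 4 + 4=-4*a^2 + 4*a - 40*b^3 + b^2*(16*a + 108) + b*(2*a^2 - 34*a - 60) + 8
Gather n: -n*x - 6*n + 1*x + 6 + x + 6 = n*(-x - 6) + 2*x + 12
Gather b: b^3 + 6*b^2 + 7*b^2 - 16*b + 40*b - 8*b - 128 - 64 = b^3 + 13*b^2 + 16*b - 192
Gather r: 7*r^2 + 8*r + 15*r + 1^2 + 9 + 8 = 7*r^2 + 23*r + 18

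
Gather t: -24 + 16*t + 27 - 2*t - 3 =14*t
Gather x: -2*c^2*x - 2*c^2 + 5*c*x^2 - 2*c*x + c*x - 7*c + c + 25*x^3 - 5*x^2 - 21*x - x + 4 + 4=-2*c^2 - 6*c + 25*x^3 + x^2*(5*c - 5) + x*(-2*c^2 - c - 22) + 8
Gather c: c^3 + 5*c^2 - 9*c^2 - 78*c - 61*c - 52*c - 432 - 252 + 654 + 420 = c^3 - 4*c^2 - 191*c + 390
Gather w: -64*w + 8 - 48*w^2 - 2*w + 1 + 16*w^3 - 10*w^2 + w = 16*w^3 - 58*w^2 - 65*w + 9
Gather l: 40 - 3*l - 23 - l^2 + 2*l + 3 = -l^2 - l + 20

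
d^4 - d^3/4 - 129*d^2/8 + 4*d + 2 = (d - 4)*(d - 1/2)*(d + 1/4)*(d + 4)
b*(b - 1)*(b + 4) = b^3 + 3*b^2 - 4*b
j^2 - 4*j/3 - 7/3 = (j - 7/3)*(j + 1)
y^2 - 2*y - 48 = (y - 8)*(y + 6)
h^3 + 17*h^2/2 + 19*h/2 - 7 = (h - 1/2)*(h + 2)*(h + 7)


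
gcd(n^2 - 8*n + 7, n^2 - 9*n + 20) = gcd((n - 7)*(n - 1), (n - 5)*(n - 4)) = 1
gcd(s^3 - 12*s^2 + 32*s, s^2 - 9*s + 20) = s - 4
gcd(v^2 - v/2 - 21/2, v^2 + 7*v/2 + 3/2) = v + 3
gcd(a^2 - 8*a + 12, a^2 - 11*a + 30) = a - 6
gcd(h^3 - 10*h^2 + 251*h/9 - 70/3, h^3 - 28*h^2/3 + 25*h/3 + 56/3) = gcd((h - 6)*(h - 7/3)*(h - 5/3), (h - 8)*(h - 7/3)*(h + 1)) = h - 7/3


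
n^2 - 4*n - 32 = (n - 8)*(n + 4)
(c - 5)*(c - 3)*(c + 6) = c^3 - 2*c^2 - 33*c + 90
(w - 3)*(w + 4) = w^2 + w - 12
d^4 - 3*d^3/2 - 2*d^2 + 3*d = d*(d - 3/2)*(d - sqrt(2))*(d + sqrt(2))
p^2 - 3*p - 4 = (p - 4)*(p + 1)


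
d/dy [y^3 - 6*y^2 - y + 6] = 3*y^2 - 12*y - 1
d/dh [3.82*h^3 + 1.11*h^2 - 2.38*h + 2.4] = 11.46*h^2 + 2.22*h - 2.38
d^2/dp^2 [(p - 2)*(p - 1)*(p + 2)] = 6*p - 2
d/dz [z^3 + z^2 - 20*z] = 3*z^2 + 2*z - 20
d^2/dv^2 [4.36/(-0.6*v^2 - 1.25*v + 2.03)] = (3.1392*v^2 + 6.54*v - 4.36*(1.2*v + 1.25)*(2.4*v + 2.5) - 10.62096)/(0.6*v^2 + 1.25*v - 2.03)^3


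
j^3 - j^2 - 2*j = j*(j - 2)*(j + 1)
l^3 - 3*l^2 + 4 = (l - 2)^2*(l + 1)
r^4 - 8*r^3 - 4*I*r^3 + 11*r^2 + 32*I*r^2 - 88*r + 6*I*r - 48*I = (r - 8)*(r - 6*I)*(r + I)^2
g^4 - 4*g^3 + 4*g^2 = g^2*(g - 2)^2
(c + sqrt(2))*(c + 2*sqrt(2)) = c^2 + 3*sqrt(2)*c + 4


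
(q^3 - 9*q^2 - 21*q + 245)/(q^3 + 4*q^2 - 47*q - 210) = (q - 7)/(q + 6)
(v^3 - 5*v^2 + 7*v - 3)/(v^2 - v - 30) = (-v^3 + 5*v^2 - 7*v + 3)/(-v^2 + v + 30)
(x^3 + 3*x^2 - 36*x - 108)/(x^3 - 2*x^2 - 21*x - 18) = (x + 6)/(x + 1)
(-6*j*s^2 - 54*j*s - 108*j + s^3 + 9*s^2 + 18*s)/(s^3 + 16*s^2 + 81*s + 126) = (-6*j + s)/(s + 7)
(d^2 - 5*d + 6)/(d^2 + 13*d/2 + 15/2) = 2*(d^2 - 5*d + 6)/(2*d^2 + 13*d + 15)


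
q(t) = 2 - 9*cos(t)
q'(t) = 9*sin(t)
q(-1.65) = 2.71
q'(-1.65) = -8.97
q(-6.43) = -6.90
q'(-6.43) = -1.32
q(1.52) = 1.54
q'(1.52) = 8.99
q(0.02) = -7.00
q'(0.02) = 0.18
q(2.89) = 10.72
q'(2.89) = 2.24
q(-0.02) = -7.00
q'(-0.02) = -0.18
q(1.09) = -2.16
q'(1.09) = 7.98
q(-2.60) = 9.71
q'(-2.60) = -4.64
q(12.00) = -5.59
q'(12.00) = -4.83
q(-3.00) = 10.91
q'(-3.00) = -1.27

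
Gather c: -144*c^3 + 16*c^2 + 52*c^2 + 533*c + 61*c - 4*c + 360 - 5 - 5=-144*c^3 + 68*c^2 + 590*c + 350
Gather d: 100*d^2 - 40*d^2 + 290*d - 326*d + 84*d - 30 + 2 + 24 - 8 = 60*d^2 + 48*d - 12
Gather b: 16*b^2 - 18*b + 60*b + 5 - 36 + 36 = 16*b^2 + 42*b + 5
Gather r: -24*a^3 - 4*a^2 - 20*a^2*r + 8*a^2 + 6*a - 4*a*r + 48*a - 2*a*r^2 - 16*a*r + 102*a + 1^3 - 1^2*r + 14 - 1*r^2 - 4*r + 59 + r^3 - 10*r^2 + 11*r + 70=-24*a^3 + 4*a^2 + 156*a + r^3 + r^2*(-2*a - 11) + r*(-20*a^2 - 20*a + 6) + 144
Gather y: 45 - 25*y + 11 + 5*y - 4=52 - 20*y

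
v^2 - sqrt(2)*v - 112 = (v - 8*sqrt(2))*(v + 7*sqrt(2))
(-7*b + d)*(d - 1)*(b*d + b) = -7*b^2*d^2 + 7*b^2 + b*d^3 - b*d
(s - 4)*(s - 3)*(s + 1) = s^3 - 6*s^2 + 5*s + 12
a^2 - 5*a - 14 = (a - 7)*(a + 2)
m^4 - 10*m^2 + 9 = (m - 3)*(m - 1)*(m + 1)*(m + 3)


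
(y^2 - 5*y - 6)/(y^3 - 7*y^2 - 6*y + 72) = (y + 1)/(y^2 - y - 12)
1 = 1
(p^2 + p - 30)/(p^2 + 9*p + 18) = (p - 5)/(p + 3)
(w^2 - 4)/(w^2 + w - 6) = (w + 2)/(w + 3)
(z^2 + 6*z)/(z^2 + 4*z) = (z + 6)/(z + 4)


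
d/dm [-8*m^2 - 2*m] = -16*m - 2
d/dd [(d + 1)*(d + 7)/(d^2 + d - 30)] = (-7*d^2 - 74*d - 247)/(d^4 + 2*d^3 - 59*d^2 - 60*d + 900)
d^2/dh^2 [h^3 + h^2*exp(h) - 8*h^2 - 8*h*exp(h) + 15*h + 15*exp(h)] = h^2*exp(h) - 4*h*exp(h) + 6*h + exp(h) - 16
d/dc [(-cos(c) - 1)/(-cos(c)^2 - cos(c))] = sin(c)/cos(c)^2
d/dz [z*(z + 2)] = 2*z + 2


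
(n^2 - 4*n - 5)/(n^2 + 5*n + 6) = (n^2 - 4*n - 5)/(n^2 + 5*n + 6)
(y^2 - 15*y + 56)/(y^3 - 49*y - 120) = (y - 7)/(y^2 + 8*y + 15)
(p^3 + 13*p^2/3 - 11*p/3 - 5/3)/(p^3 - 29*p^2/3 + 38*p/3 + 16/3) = (p^2 + 4*p - 5)/(p^2 - 10*p + 16)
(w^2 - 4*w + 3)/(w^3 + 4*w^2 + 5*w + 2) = (w^2 - 4*w + 3)/(w^3 + 4*w^2 + 5*w + 2)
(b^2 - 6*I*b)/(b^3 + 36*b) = 1/(b + 6*I)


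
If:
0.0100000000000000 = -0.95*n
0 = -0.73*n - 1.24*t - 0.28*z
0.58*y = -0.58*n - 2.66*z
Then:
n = -0.01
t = 0.00619694397283531 - 0.225806451612903*z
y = 0.0105263157894737 - 4.58620689655172*z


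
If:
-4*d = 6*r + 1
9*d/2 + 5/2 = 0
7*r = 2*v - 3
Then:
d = -5/9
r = 11/54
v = 239/108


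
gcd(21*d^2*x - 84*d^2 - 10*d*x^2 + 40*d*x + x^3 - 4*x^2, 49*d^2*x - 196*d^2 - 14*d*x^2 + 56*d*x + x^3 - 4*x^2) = -7*d*x + 28*d + x^2 - 4*x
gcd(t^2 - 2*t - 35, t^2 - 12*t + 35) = t - 7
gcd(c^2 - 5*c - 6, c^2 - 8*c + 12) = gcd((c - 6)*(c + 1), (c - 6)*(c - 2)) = c - 6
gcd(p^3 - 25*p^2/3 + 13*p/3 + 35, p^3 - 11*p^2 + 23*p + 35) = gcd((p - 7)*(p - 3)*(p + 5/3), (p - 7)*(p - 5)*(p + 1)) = p - 7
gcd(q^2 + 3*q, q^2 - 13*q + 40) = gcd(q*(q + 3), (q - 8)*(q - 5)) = 1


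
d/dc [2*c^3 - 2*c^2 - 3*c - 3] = 6*c^2 - 4*c - 3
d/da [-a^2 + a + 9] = 1 - 2*a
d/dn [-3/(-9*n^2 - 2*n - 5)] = 6*(-9*n - 1)/(9*n^2 + 2*n + 5)^2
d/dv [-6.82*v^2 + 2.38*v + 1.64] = 2.38 - 13.64*v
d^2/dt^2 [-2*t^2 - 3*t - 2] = -4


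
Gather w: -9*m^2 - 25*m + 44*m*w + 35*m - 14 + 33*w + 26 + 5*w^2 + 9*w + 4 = -9*m^2 + 10*m + 5*w^2 + w*(44*m + 42) + 16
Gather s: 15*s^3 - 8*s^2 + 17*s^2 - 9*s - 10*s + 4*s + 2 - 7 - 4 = 15*s^3 + 9*s^2 - 15*s - 9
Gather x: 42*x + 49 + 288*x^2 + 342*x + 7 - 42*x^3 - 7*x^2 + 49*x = -42*x^3 + 281*x^2 + 433*x + 56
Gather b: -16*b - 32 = -16*b - 32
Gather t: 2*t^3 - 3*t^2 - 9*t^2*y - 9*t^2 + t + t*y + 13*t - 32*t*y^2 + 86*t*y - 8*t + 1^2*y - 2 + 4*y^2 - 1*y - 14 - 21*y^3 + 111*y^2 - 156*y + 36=2*t^3 + t^2*(-9*y - 12) + t*(-32*y^2 + 87*y + 6) - 21*y^3 + 115*y^2 - 156*y + 20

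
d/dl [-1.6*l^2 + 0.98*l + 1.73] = 0.98 - 3.2*l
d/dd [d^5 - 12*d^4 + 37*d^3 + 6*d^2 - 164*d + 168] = 5*d^4 - 48*d^3 + 111*d^2 + 12*d - 164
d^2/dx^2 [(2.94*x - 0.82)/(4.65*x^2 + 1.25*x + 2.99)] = ((0.276000000000001 - 82.026*x)*(4.65*x^2 + 1.25*x + 2.99) + (2.94*x - 0.82)*(9.3*x + 1.25)*(18.6*x + 2.5))/(4.65*x^2 + 1.25*x + 2.99)^3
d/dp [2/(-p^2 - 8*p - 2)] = 4*(p + 4)/(p^2 + 8*p + 2)^2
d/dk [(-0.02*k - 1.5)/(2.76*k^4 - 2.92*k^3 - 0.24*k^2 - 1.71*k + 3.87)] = (0.1656*k^4 + 16.4432*k^3 - 13.1448*k^2 - 0.72*k - 2.6424)/(7.6176*k^8 - 16.1184*k^7 + 7.2016*k^6 - 8.0376*k^5 + 31.4064*k^4 - 21.78*k^3 + 1.0665*k^2 - 13.2354*k + 14.9769)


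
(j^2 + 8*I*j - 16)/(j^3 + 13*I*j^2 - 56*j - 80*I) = 1/(j + 5*I)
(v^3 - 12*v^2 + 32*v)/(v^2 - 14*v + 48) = v*(v - 4)/(v - 6)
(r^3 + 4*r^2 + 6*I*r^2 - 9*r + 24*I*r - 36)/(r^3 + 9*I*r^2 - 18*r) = (r^2 + r*(4 + 3*I) + 12*I)/(r*(r + 6*I))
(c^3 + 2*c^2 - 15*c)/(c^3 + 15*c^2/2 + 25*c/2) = 2*(c - 3)/(2*c + 5)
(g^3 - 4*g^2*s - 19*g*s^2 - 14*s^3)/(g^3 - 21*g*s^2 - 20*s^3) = (-g^2 + 5*g*s + 14*s^2)/(-g^2 + g*s + 20*s^2)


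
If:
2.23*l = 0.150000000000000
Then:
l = 0.07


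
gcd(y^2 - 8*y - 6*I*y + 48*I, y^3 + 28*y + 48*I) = y - 6*I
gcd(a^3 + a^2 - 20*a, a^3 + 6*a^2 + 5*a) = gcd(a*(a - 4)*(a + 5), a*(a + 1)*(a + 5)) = a^2 + 5*a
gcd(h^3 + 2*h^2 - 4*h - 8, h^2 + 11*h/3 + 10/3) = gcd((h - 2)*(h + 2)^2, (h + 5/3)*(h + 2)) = h + 2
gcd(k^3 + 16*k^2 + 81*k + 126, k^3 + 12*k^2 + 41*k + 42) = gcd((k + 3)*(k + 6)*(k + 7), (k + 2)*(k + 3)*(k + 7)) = k^2 + 10*k + 21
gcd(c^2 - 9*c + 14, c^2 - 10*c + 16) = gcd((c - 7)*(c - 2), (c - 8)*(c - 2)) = c - 2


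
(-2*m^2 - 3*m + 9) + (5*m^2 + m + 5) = 3*m^2 - 2*m + 14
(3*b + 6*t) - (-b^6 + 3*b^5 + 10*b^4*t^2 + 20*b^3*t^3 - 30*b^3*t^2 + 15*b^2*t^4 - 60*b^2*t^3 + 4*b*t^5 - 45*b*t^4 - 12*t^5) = b^6 - 3*b^5 - 10*b^4*t^2 - 20*b^3*t^3 + 30*b^3*t^2 - 15*b^2*t^4 + 60*b^2*t^3 - 4*b*t^5 + 45*b*t^4 + 3*b + 12*t^5 + 6*t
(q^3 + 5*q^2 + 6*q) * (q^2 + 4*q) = q^5 + 9*q^4 + 26*q^3 + 24*q^2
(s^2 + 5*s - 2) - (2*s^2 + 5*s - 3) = 1 - s^2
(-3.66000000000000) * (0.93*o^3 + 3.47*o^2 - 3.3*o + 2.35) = -3.4038*o^3 - 12.7002*o^2 + 12.078*o - 8.601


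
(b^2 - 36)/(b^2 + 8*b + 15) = (b^2 - 36)/(b^2 + 8*b + 15)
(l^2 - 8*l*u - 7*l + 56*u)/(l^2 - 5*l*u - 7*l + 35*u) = (-l + 8*u)/(-l + 5*u)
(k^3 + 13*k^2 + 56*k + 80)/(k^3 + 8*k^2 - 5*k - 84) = (k^2 + 9*k + 20)/(k^2 + 4*k - 21)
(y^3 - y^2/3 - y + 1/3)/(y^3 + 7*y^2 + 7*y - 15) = (3*y^2 + 2*y - 1)/(3*(y^2 + 8*y + 15))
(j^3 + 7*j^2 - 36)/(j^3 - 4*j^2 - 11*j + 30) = (j + 6)/(j - 5)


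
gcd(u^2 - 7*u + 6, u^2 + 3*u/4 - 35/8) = 1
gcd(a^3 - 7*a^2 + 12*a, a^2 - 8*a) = a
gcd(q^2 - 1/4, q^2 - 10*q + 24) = 1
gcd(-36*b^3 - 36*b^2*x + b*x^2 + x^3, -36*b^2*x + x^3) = -36*b^2 + x^2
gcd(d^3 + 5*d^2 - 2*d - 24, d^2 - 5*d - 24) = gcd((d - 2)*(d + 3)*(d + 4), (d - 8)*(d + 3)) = d + 3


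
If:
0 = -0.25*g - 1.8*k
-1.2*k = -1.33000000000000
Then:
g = -7.98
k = 1.11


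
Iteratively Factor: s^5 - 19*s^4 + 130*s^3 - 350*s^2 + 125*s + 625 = (s - 5)*(s^4 - 14*s^3 + 60*s^2 - 50*s - 125) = (s - 5)^2*(s^3 - 9*s^2 + 15*s + 25) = (s - 5)^3*(s^2 - 4*s - 5) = (s - 5)^3*(s + 1)*(s - 5)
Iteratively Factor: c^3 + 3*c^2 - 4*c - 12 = (c + 2)*(c^2 + c - 6) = (c - 2)*(c + 2)*(c + 3)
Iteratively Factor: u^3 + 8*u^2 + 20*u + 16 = (u + 2)*(u^2 + 6*u + 8) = (u + 2)^2*(u + 4)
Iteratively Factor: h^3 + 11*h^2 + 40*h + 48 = (h + 4)*(h^2 + 7*h + 12) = (h + 4)^2*(h + 3)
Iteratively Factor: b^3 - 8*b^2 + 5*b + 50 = (b - 5)*(b^2 - 3*b - 10) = (b - 5)*(b + 2)*(b - 5)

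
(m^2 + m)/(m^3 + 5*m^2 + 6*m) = (m + 1)/(m^2 + 5*m + 6)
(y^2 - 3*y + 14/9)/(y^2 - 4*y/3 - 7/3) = (y - 2/3)/(y + 1)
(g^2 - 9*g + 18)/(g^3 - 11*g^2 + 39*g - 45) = (g - 6)/(g^2 - 8*g + 15)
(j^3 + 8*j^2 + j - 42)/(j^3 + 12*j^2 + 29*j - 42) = (j^2 + j - 6)/(j^2 + 5*j - 6)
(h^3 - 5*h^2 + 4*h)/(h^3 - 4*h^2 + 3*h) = (h - 4)/(h - 3)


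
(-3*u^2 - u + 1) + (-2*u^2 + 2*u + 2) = -5*u^2 + u + 3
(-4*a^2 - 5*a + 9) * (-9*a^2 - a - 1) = 36*a^4 + 49*a^3 - 72*a^2 - 4*a - 9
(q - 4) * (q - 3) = q^2 - 7*q + 12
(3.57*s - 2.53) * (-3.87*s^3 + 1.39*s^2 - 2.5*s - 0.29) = -13.8159*s^4 + 14.7534*s^3 - 12.4417*s^2 + 5.2897*s + 0.7337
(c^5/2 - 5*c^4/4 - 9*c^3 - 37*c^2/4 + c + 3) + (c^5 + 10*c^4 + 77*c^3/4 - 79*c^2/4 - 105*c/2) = 3*c^5/2 + 35*c^4/4 + 41*c^3/4 - 29*c^2 - 103*c/2 + 3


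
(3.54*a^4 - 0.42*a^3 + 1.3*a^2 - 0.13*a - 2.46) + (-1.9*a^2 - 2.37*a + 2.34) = 3.54*a^4 - 0.42*a^3 - 0.6*a^2 - 2.5*a - 0.12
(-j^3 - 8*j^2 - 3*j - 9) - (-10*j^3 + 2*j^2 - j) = 9*j^3 - 10*j^2 - 2*j - 9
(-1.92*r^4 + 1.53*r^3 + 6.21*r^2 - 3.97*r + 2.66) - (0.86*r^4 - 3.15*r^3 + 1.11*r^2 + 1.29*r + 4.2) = -2.78*r^4 + 4.68*r^3 + 5.1*r^2 - 5.26*r - 1.54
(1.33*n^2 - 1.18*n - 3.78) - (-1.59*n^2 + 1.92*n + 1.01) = 2.92*n^2 - 3.1*n - 4.79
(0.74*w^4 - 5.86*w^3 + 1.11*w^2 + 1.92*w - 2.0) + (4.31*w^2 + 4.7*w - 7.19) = 0.74*w^4 - 5.86*w^3 + 5.42*w^2 + 6.62*w - 9.19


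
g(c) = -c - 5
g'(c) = -1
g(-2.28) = -2.72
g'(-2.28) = -1.00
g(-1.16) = -3.84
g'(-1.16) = -1.00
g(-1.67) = -3.33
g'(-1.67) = -1.00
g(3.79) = -8.79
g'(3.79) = -1.00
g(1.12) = -6.12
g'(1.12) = -1.00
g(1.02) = -6.02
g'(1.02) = -1.00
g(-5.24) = 0.24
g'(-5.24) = -1.00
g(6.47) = -11.47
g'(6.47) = -1.00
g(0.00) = -5.00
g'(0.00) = -1.00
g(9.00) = -14.00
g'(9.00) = -1.00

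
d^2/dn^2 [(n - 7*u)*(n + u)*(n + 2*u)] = 6*n - 8*u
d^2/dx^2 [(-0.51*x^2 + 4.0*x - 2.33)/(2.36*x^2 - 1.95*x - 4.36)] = (39.86276*x^3 - 109.349184*x^2 + 311.28636*x - 153.074978)/(13.144256*x^6 - 32.58216*x^5 - 45.928668*x^4 + 112.973445*x^3 + 84.851268*x^2 - 111.20616*x - 82.881856)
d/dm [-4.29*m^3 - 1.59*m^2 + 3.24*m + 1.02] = -12.87*m^2 - 3.18*m + 3.24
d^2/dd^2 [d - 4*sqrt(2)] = 0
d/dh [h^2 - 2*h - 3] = 2*h - 2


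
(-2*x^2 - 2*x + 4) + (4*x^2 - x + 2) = 2*x^2 - 3*x + 6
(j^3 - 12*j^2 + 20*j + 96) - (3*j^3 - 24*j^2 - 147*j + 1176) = -2*j^3 + 12*j^2 + 167*j - 1080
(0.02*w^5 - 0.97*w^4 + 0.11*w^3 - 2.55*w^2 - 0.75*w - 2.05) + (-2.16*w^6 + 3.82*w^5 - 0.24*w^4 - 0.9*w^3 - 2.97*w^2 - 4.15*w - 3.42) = -2.16*w^6 + 3.84*w^5 - 1.21*w^4 - 0.79*w^3 - 5.52*w^2 - 4.9*w - 5.47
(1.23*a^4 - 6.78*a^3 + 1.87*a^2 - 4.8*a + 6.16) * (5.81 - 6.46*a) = -7.9458*a^5 + 50.9451*a^4 - 51.472*a^3 + 41.8727*a^2 - 67.6816*a + 35.7896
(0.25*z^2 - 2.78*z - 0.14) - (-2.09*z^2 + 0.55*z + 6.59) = 2.34*z^2 - 3.33*z - 6.73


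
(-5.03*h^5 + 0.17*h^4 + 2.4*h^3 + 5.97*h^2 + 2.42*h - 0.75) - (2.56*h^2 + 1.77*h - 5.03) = -5.03*h^5 + 0.17*h^4 + 2.4*h^3 + 3.41*h^2 + 0.65*h + 4.28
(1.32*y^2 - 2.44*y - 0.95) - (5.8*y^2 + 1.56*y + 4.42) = -4.48*y^2 - 4.0*y - 5.37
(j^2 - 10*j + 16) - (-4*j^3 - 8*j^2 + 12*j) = 4*j^3 + 9*j^2 - 22*j + 16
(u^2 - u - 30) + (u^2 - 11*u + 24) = 2*u^2 - 12*u - 6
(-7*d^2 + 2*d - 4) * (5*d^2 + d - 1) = -35*d^4 + 3*d^3 - 11*d^2 - 6*d + 4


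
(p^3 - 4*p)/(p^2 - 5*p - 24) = p*(4 - p^2)/(-p^2 + 5*p + 24)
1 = 1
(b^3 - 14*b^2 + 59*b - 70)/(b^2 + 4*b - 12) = (b^2 - 12*b + 35)/(b + 6)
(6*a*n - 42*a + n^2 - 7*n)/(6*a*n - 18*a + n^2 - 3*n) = (n - 7)/(n - 3)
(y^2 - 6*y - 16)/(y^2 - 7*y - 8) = (y + 2)/(y + 1)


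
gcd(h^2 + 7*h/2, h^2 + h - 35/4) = h + 7/2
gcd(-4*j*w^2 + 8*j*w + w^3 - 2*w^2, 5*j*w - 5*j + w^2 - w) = 1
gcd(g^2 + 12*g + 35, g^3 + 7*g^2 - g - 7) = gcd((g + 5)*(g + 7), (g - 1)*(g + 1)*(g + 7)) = g + 7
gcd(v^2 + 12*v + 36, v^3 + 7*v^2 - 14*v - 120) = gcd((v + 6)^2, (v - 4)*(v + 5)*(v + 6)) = v + 6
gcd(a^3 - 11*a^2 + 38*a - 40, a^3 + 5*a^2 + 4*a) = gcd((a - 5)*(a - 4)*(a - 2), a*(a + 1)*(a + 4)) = 1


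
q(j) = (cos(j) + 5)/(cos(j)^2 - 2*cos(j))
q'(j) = (2*sin(j)*cos(j) - 2*sin(j))*(cos(j) + 5)/(cos(j)^2 - 2*cos(j))^2 - sin(j)/(cos(j)^2 - 2*cos(j)) = (sin(j) - 10*sin(j)/cos(j)^2 + 10*tan(j))/(cos(j) - 2)^2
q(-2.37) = 2.20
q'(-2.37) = 3.06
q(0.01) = -6.00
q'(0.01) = 0.01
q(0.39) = -5.96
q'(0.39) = 0.04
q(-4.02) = 2.59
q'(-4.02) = -4.33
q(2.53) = 1.81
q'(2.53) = -1.89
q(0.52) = -5.97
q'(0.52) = -0.29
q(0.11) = -5.99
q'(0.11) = 0.10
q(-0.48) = -5.96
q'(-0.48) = 0.16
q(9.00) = 1.54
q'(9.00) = -1.07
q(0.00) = -6.00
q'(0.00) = 0.00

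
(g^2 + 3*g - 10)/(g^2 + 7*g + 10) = (g - 2)/(g + 2)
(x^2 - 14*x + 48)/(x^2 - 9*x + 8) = (x - 6)/(x - 1)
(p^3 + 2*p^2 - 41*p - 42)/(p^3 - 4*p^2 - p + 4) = (p^2 + p - 42)/(p^2 - 5*p + 4)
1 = 1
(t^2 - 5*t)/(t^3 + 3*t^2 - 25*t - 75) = t/(t^2 + 8*t + 15)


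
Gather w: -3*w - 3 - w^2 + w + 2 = -w^2 - 2*w - 1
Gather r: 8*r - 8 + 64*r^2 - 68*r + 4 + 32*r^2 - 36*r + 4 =96*r^2 - 96*r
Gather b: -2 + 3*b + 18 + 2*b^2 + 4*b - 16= 2*b^2 + 7*b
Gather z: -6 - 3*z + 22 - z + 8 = 24 - 4*z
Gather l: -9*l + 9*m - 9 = -9*l + 9*m - 9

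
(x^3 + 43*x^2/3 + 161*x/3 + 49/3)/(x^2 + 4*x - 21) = (3*x^2 + 22*x + 7)/(3*(x - 3))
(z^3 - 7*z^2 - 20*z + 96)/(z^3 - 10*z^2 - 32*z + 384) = (z^2 + z - 12)/(z^2 - 2*z - 48)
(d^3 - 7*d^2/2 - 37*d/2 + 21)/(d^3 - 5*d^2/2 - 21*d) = (d - 1)/d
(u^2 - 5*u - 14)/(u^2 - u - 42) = (u + 2)/(u + 6)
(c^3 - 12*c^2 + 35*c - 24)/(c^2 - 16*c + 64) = (c^2 - 4*c + 3)/(c - 8)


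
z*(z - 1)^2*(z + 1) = z^4 - z^3 - z^2 + z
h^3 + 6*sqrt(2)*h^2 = h^2*(h + 6*sqrt(2))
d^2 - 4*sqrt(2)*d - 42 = (d - 7*sqrt(2))*(d + 3*sqrt(2))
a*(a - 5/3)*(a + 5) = a^3 + 10*a^2/3 - 25*a/3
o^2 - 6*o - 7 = (o - 7)*(o + 1)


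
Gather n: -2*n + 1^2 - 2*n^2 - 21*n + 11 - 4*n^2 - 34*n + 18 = -6*n^2 - 57*n + 30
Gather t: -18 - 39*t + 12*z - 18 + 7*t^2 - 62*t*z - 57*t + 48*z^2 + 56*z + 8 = 7*t^2 + t*(-62*z - 96) + 48*z^2 + 68*z - 28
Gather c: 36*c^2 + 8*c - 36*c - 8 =36*c^2 - 28*c - 8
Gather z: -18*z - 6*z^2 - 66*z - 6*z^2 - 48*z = -12*z^2 - 132*z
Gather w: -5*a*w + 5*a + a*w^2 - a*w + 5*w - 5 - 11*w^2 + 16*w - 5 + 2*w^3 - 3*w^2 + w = 5*a + 2*w^3 + w^2*(a - 14) + w*(22 - 6*a) - 10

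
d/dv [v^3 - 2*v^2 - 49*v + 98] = 3*v^2 - 4*v - 49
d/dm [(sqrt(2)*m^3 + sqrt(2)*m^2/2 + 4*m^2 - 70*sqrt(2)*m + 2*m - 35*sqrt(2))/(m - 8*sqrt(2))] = (4*sqrt(2)*m^3 - 88*m^2 + sqrt(2)*m^2 - 128*sqrt(2)*m - 32*m + 38*sqrt(2) + 2240)/(2*(m^2 - 16*sqrt(2)*m + 128))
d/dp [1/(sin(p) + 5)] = -cos(p)/(sin(p) + 5)^2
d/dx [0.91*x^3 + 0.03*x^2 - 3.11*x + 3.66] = 2.73*x^2 + 0.06*x - 3.11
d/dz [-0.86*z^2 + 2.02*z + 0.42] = 2.02 - 1.72*z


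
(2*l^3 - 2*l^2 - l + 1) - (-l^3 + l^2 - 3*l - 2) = 3*l^3 - 3*l^2 + 2*l + 3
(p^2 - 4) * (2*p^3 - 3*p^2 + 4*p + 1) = 2*p^5 - 3*p^4 - 4*p^3 + 13*p^2 - 16*p - 4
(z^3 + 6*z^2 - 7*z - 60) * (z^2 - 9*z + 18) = z^5 - 3*z^4 - 43*z^3 + 111*z^2 + 414*z - 1080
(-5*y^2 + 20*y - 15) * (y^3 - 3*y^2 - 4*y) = -5*y^5 + 35*y^4 - 55*y^3 - 35*y^2 + 60*y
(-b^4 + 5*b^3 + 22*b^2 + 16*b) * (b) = -b^5 + 5*b^4 + 22*b^3 + 16*b^2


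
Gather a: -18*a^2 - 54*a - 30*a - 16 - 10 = -18*a^2 - 84*a - 26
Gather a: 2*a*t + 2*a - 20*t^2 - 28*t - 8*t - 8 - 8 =a*(2*t + 2) - 20*t^2 - 36*t - 16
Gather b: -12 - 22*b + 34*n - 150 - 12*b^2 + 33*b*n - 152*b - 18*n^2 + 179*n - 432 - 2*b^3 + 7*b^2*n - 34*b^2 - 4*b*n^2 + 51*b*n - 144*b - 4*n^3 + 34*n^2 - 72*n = -2*b^3 + b^2*(7*n - 46) + b*(-4*n^2 + 84*n - 318) - 4*n^3 + 16*n^2 + 141*n - 594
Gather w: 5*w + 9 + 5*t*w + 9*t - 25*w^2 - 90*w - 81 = 9*t - 25*w^2 + w*(5*t - 85) - 72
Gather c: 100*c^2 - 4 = 100*c^2 - 4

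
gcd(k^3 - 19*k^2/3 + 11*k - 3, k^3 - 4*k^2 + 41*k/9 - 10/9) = k - 1/3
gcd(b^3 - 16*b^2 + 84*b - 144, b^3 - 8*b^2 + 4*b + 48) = b^2 - 10*b + 24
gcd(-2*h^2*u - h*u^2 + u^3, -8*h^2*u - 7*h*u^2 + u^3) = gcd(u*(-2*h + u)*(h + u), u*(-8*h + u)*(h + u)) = h*u + u^2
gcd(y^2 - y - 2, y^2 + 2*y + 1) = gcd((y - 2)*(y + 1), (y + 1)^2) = y + 1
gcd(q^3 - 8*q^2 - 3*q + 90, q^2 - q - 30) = q - 6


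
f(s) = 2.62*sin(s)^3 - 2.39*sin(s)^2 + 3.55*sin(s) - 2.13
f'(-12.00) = 2.74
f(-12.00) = -0.51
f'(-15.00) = -7.58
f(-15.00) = -6.17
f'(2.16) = -2.78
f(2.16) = 0.68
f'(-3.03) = -4.15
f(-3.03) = -2.56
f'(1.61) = -0.26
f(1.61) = 1.64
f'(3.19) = -3.80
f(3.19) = -2.31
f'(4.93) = 3.39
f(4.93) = -10.31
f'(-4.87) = 1.02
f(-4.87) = 1.57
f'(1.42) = 0.98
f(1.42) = 1.58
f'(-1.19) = 5.49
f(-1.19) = -9.58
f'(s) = 7.86*sin(s)^2*cos(s) - 4.78*sin(s)*cos(s) + 3.55*cos(s)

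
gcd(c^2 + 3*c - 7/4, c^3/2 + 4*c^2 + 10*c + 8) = 1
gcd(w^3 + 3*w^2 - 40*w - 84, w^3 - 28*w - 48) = w^2 - 4*w - 12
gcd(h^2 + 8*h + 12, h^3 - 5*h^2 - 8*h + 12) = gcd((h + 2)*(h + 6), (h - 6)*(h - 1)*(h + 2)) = h + 2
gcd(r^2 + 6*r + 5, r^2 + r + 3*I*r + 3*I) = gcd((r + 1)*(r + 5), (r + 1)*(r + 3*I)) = r + 1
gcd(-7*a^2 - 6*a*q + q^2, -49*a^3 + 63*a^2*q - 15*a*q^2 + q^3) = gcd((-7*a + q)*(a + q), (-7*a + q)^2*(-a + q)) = -7*a + q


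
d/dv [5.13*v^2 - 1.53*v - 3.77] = 10.26*v - 1.53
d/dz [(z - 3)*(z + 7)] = 2*z + 4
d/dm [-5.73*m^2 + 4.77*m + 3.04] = 4.77 - 11.46*m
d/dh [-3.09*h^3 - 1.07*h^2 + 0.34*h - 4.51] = -9.27*h^2 - 2.14*h + 0.34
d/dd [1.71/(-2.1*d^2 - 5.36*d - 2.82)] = (7.182*d + 9.1656)/(2.1*d^2 + 5.36*d + 2.82)^2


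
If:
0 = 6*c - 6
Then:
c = 1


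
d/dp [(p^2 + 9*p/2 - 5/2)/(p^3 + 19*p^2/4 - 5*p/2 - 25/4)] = 2*(-8*p^2 + 8*p - 11)/(16*p^4 - 8*p^3 - 39*p^2 + 10*p + 25)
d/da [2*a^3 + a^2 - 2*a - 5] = 6*a^2 + 2*a - 2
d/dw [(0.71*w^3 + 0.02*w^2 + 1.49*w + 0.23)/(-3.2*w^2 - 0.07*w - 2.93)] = (-2.272*w^4 - 0.0994*w^3 - 1.4743*w^2 + 1.3548*w - 4.3496)/(10.24*w^4 + 0.448*w^3 + 18.7569*w^2 + 0.4102*w + 8.5849)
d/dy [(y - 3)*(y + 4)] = 2*y + 1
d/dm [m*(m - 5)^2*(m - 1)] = 4*m^3 - 33*m^2 + 70*m - 25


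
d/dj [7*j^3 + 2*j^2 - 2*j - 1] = 21*j^2 + 4*j - 2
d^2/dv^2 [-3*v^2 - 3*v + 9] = -6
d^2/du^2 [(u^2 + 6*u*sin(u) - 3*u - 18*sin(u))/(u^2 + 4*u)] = 2*(-3*u^5*sin(u) - 15*u^4*sin(u) - 6*u^4*cos(u) + 30*u^3*sin(u) + 12*u^3*cos(u) - 7*u^3 + 90*u^2*sin(u) + 216*u^2*cos(u) - 216*u*sin(u) + 288*u*cos(u) - 288*sin(u))/(u^3*(u^3 + 12*u^2 + 48*u + 64))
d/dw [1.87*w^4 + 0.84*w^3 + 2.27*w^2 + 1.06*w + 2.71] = 7.48*w^3 + 2.52*w^2 + 4.54*w + 1.06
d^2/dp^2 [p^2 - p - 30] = 2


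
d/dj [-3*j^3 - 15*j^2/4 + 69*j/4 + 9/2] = -9*j^2 - 15*j/2 + 69/4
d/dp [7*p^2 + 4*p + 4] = 14*p + 4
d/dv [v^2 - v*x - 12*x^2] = 2*v - x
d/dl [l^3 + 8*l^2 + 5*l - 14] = 3*l^2 + 16*l + 5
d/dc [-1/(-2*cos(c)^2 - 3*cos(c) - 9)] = (4*cos(c) + 3)*sin(c)/(3*cos(c) + cos(2*c) + 10)^2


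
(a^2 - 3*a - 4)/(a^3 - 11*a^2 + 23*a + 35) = (a - 4)/(a^2 - 12*a + 35)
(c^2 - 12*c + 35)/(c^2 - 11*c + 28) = (c - 5)/(c - 4)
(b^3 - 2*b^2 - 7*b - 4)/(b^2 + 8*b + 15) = (b^3 - 2*b^2 - 7*b - 4)/(b^2 + 8*b + 15)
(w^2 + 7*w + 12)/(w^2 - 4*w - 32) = (w + 3)/(w - 8)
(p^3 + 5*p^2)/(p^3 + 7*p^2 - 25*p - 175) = p^2/(p^2 + 2*p - 35)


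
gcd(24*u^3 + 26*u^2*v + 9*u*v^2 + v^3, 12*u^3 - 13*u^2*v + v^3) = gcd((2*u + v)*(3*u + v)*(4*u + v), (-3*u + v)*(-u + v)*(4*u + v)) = 4*u + v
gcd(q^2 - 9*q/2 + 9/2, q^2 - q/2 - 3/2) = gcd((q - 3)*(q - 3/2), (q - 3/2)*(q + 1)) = q - 3/2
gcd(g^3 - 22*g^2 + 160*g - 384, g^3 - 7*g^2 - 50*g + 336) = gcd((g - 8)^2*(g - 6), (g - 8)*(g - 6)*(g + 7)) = g^2 - 14*g + 48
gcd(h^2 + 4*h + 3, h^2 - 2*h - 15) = h + 3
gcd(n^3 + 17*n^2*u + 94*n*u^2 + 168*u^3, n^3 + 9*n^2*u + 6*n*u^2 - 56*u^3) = n^2 + 11*n*u + 28*u^2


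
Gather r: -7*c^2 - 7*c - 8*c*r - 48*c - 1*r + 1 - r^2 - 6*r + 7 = -7*c^2 - 55*c - r^2 + r*(-8*c - 7) + 8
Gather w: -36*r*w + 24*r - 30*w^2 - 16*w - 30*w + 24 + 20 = 24*r - 30*w^2 + w*(-36*r - 46) + 44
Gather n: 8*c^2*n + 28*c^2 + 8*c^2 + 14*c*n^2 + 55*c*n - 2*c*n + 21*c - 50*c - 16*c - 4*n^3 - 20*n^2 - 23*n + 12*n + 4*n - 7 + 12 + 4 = 36*c^2 - 45*c - 4*n^3 + n^2*(14*c - 20) + n*(8*c^2 + 53*c - 7) + 9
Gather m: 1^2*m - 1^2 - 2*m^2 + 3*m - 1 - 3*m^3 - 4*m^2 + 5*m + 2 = -3*m^3 - 6*m^2 + 9*m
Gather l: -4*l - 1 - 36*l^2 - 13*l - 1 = -36*l^2 - 17*l - 2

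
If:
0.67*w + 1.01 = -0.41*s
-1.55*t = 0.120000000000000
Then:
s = -1.63414634146341*w - 2.46341463414634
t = -0.08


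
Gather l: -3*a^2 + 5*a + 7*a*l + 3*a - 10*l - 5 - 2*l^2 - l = -3*a^2 + 8*a - 2*l^2 + l*(7*a - 11) - 5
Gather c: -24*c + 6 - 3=3 - 24*c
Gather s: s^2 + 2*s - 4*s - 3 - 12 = s^2 - 2*s - 15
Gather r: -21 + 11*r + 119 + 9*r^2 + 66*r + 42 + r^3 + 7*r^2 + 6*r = r^3 + 16*r^2 + 83*r + 140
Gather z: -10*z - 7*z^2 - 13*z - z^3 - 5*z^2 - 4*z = -z^3 - 12*z^2 - 27*z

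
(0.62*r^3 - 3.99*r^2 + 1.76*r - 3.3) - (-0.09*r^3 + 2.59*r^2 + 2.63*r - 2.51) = 0.71*r^3 - 6.58*r^2 - 0.87*r - 0.79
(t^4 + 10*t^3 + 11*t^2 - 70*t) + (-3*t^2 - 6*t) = t^4 + 10*t^3 + 8*t^2 - 76*t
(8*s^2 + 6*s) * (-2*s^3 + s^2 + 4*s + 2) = -16*s^5 - 4*s^4 + 38*s^3 + 40*s^2 + 12*s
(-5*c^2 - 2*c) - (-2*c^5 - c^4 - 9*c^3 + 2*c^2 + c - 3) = 2*c^5 + c^4 + 9*c^3 - 7*c^2 - 3*c + 3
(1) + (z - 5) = z - 4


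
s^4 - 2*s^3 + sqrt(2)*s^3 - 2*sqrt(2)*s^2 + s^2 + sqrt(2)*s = s*(s - 1)^2*(s + sqrt(2))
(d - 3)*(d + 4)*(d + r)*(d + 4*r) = d^4 + 5*d^3*r + d^3 + 4*d^2*r^2 + 5*d^2*r - 12*d^2 + 4*d*r^2 - 60*d*r - 48*r^2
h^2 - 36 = (h - 6)*(h + 6)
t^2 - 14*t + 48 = (t - 8)*(t - 6)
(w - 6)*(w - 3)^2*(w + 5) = w^4 - 7*w^3 - 15*w^2 + 171*w - 270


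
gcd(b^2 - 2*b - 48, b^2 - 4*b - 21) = 1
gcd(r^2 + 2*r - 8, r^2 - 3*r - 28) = r + 4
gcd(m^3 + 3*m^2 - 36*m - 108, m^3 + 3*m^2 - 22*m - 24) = m + 6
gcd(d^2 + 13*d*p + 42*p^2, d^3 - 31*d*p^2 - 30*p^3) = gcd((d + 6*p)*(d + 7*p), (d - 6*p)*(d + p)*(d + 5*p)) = 1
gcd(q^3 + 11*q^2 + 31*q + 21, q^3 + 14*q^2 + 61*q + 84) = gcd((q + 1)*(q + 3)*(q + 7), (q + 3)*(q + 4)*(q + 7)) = q^2 + 10*q + 21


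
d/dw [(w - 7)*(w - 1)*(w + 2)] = 3*w^2 - 12*w - 9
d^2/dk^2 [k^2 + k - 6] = 2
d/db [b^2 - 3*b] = 2*b - 3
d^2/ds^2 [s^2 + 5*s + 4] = 2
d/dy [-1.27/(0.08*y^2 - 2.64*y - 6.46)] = (0.2032*y - 3.3528)/(-0.08*y^2 + 2.64*y + 6.46)^2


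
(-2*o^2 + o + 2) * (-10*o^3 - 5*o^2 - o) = 20*o^5 - 23*o^3 - 11*o^2 - 2*o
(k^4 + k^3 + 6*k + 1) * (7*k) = 7*k^5 + 7*k^4 + 42*k^2 + 7*k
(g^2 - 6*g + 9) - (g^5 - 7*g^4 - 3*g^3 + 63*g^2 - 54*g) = -g^5 + 7*g^4 + 3*g^3 - 62*g^2 + 48*g + 9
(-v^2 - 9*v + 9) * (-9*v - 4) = 9*v^3 + 85*v^2 - 45*v - 36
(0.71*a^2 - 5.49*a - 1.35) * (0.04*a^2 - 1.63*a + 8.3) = 0.0284*a^4 - 1.3769*a^3 + 14.7877*a^2 - 43.3665*a - 11.205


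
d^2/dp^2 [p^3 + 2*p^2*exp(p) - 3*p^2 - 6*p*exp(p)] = 2*p^2*exp(p) + 2*p*exp(p) + 6*p - 8*exp(p) - 6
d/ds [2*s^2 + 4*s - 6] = 4*s + 4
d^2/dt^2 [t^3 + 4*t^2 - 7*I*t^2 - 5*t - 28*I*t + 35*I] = 6*t + 8 - 14*I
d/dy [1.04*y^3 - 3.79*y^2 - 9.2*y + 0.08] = 3.12*y^2 - 7.58*y - 9.2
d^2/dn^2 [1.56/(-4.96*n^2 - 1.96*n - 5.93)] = (76.756992*n^2 + 30.331392*n - 1.56*(9.92*n + 1.96)*(19.84*n + 3.92) + 91.767936)/(4.96*n^2 + 1.96*n + 5.93)^3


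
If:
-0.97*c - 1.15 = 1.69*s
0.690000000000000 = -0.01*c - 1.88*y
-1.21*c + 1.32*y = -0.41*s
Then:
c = -0.53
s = -0.38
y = -0.36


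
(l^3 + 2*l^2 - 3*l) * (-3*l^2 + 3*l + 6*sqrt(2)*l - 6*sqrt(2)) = -3*l^5 - 3*l^4 + 6*sqrt(2)*l^4 + 6*sqrt(2)*l^3 + 15*l^3 - 30*sqrt(2)*l^2 - 9*l^2 + 18*sqrt(2)*l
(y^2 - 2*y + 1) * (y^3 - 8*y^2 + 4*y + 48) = y^5 - 10*y^4 + 21*y^3 + 32*y^2 - 92*y + 48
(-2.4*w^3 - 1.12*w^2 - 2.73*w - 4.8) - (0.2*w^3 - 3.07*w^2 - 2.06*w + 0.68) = -2.6*w^3 + 1.95*w^2 - 0.67*w - 5.48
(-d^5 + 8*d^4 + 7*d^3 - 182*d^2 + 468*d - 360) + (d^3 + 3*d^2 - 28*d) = -d^5 + 8*d^4 + 8*d^3 - 179*d^2 + 440*d - 360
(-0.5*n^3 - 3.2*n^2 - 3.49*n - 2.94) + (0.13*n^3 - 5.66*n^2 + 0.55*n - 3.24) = -0.37*n^3 - 8.86*n^2 - 2.94*n - 6.18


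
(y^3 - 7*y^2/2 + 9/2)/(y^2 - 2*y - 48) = (-2*y^3 + 7*y^2 - 9)/(2*(-y^2 + 2*y + 48))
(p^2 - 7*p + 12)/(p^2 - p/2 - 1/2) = 2*(-p^2 + 7*p - 12)/(-2*p^2 + p + 1)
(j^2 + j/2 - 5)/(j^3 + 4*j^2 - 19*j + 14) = (j + 5/2)/(j^2 + 6*j - 7)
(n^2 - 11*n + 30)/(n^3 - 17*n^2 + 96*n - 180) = 1/(n - 6)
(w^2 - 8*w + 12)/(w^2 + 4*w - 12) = (w - 6)/(w + 6)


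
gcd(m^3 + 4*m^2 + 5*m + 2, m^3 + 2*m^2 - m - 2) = m^2 + 3*m + 2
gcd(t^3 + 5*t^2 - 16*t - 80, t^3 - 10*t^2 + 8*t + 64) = t - 4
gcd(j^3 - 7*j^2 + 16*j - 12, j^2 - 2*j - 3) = j - 3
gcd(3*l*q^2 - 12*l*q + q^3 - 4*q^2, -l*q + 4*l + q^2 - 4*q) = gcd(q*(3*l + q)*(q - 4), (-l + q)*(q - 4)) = q - 4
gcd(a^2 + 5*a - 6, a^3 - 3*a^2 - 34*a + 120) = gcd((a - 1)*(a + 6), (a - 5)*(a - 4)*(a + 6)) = a + 6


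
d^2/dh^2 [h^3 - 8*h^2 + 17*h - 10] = 6*h - 16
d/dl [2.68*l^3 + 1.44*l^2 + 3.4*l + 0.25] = 8.04*l^2 + 2.88*l + 3.4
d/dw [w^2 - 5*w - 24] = 2*w - 5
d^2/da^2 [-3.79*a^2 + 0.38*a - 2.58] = -7.58000000000000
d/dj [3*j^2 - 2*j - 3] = 6*j - 2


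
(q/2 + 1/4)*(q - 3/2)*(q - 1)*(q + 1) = q^4/2 - q^3/2 - 7*q^2/8 + q/2 + 3/8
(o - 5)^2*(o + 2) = o^3 - 8*o^2 + 5*o + 50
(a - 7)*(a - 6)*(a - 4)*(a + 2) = a^4 - 15*a^3 + 60*a^2 + 20*a - 336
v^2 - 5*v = v*(v - 5)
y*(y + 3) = y^2 + 3*y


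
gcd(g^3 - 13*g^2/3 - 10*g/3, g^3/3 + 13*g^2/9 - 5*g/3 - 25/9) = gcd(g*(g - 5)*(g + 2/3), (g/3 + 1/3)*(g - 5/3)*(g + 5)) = 1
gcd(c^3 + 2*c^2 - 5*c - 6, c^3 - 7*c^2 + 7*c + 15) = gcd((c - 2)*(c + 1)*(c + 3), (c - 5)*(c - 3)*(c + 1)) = c + 1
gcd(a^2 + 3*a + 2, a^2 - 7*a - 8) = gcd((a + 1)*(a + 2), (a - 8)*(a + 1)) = a + 1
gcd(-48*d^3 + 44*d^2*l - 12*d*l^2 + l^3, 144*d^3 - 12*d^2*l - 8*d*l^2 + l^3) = 6*d - l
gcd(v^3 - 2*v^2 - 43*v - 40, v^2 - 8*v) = v - 8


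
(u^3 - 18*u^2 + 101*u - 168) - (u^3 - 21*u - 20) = -18*u^2 + 122*u - 148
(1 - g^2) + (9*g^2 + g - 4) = 8*g^2 + g - 3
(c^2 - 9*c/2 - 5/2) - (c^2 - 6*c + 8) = 3*c/2 - 21/2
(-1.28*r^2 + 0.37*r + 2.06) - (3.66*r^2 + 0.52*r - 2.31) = -4.94*r^2 - 0.15*r + 4.37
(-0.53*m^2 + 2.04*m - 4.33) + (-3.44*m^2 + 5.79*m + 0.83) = -3.97*m^2 + 7.83*m - 3.5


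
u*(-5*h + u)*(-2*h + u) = 10*h^2*u - 7*h*u^2 + u^3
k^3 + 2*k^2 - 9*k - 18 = (k - 3)*(k + 2)*(k + 3)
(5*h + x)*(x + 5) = 5*h*x + 25*h + x^2 + 5*x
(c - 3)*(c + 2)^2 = c^3 + c^2 - 8*c - 12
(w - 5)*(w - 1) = w^2 - 6*w + 5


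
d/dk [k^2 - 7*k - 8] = 2*k - 7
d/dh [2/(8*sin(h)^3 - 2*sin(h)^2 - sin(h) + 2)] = 2*(-24*sin(h)^2 + 4*sin(h) + 1)*cos(h)/(5*sin(h) - 2*sin(3*h) + cos(2*h) + 1)^2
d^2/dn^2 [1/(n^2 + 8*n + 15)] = 2*(-n^2 - 8*n + 4*(n + 4)^2 - 15)/(n^2 + 8*n + 15)^3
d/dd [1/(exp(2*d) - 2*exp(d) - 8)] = 2*(1 - exp(d))*exp(d)/(-exp(2*d) + 2*exp(d) + 8)^2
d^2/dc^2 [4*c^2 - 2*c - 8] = 8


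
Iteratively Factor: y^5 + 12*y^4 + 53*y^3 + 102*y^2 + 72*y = (y + 4)*(y^4 + 8*y^3 + 21*y^2 + 18*y) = (y + 2)*(y + 4)*(y^3 + 6*y^2 + 9*y) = (y + 2)*(y + 3)*(y + 4)*(y^2 + 3*y) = y*(y + 2)*(y + 3)*(y + 4)*(y + 3)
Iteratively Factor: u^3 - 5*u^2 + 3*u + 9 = (u - 3)*(u^2 - 2*u - 3) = (u - 3)*(u + 1)*(u - 3)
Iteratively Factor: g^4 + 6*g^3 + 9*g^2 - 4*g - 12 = (g - 1)*(g^3 + 7*g^2 + 16*g + 12) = (g - 1)*(g + 2)*(g^2 + 5*g + 6) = (g - 1)*(g + 2)^2*(g + 3)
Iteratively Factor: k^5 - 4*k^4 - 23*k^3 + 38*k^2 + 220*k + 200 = (k + 2)*(k^4 - 6*k^3 - 11*k^2 + 60*k + 100) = (k - 5)*(k + 2)*(k^3 - k^2 - 16*k - 20) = (k - 5)*(k + 2)^2*(k^2 - 3*k - 10) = (k - 5)*(k + 2)^3*(k - 5)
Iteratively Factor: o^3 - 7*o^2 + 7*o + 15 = (o + 1)*(o^2 - 8*o + 15) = (o - 5)*(o + 1)*(o - 3)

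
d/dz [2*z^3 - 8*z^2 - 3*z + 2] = 6*z^2 - 16*z - 3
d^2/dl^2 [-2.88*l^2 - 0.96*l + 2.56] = -5.76000000000000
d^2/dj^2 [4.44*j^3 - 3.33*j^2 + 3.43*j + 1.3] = 26.64*j - 6.66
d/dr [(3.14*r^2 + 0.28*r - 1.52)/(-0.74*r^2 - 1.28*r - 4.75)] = (-3.812*r^2 - 32.0796*r - 3.2756)/(0.5476*r^4 + 1.8944*r^3 + 8.6684*r^2 + 12.16*r + 22.5625)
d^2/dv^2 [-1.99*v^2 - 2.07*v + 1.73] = -3.98000000000000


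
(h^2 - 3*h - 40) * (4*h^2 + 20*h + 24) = 4*h^4 + 8*h^3 - 196*h^2 - 872*h - 960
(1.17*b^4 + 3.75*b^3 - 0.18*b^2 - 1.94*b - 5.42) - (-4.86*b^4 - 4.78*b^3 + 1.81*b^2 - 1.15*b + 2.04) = 6.03*b^4 + 8.53*b^3 - 1.99*b^2 - 0.79*b - 7.46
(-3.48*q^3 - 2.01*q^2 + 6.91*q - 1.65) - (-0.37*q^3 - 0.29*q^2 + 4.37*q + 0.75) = -3.11*q^3 - 1.72*q^2 + 2.54*q - 2.4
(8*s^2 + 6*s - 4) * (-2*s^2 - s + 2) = -16*s^4 - 20*s^3 + 18*s^2 + 16*s - 8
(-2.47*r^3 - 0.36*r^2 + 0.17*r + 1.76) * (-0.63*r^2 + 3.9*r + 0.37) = 1.5561*r^5 - 9.4062*r^4 - 2.425*r^3 - 0.579*r^2 + 6.9269*r + 0.6512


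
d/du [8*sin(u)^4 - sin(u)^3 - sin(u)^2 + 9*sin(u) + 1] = (32*sin(u)^3 - 3*sin(u)^2 - 2*sin(u) + 9)*cos(u)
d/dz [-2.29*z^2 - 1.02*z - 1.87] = -4.58*z - 1.02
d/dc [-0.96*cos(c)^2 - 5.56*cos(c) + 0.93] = (1.92*cos(c) + 5.56)*sin(c)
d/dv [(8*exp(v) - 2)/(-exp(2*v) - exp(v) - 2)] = 2*((2*exp(v) + 1)*(4*exp(v) - 1) - 4*exp(2*v) - 4*exp(v) - 8)*exp(v)/(exp(2*v) + exp(v) + 2)^2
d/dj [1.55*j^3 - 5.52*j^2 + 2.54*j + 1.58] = 4.65*j^2 - 11.04*j + 2.54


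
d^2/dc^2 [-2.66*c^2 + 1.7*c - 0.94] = -5.32000000000000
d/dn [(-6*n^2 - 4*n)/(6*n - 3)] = 4*(-3*n^2 + 3*n + 1)/(3*(4*n^2 - 4*n + 1))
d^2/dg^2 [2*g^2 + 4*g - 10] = 4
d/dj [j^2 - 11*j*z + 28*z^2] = 2*j - 11*z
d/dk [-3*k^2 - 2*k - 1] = -6*k - 2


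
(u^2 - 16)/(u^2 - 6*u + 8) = (u + 4)/(u - 2)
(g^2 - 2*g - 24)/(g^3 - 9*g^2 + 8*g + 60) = (g + 4)/(g^2 - 3*g - 10)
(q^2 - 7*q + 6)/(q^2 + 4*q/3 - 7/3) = 3*(q - 6)/(3*q + 7)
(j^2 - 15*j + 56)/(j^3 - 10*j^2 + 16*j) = (j - 7)/(j*(j - 2))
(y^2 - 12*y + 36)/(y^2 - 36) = (y - 6)/(y + 6)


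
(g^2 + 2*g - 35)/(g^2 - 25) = (g + 7)/(g + 5)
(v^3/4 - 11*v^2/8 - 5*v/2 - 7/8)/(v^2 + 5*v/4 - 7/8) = (2*v^3 - 11*v^2 - 20*v - 7)/(8*v^2 + 10*v - 7)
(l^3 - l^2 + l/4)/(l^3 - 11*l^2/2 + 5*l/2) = (l - 1/2)/(l - 5)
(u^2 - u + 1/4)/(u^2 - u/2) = (u - 1/2)/u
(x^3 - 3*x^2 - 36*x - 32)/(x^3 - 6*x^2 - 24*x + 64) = (x + 1)/(x - 2)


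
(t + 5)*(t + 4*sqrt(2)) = t^2 + 5*t + 4*sqrt(2)*t + 20*sqrt(2)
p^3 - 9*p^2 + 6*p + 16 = (p - 8)*(p - 2)*(p + 1)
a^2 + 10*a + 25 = (a + 5)^2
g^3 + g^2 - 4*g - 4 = (g - 2)*(g + 1)*(g + 2)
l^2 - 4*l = l*(l - 4)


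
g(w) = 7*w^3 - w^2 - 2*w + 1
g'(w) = 21*w^2 - 2*w - 2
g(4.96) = 820.65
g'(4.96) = 504.71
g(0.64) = 1.15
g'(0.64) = 5.32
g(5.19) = 942.27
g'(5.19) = 553.28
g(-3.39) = -276.42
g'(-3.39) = 246.11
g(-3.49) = -301.76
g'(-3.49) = 260.76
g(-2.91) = -174.14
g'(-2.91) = 181.65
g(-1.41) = -17.79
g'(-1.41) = 42.57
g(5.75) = 1287.20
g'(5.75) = 680.81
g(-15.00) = -23819.00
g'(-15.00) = 4753.00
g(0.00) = 1.00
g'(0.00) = -2.00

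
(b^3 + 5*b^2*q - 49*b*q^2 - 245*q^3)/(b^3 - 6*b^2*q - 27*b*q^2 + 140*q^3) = (-b - 7*q)/(-b + 4*q)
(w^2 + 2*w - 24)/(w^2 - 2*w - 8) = (w + 6)/(w + 2)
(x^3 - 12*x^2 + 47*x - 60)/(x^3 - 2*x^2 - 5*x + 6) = (x^2 - 9*x + 20)/(x^2 + x - 2)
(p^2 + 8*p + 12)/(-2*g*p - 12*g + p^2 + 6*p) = (p + 2)/(-2*g + p)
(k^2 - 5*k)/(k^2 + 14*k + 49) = k*(k - 5)/(k^2 + 14*k + 49)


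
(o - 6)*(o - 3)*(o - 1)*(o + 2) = o^4 - 8*o^3 + 7*o^2 + 36*o - 36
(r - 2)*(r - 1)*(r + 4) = r^3 + r^2 - 10*r + 8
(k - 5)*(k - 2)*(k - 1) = k^3 - 8*k^2 + 17*k - 10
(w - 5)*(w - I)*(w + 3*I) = w^3 - 5*w^2 + 2*I*w^2 + 3*w - 10*I*w - 15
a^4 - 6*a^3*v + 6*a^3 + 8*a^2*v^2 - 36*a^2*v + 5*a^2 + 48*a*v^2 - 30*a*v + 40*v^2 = (a + 1)*(a + 5)*(a - 4*v)*(a - 2*v)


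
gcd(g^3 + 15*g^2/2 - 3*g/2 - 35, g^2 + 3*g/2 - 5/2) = g + 5/2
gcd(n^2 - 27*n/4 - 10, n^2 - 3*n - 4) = 1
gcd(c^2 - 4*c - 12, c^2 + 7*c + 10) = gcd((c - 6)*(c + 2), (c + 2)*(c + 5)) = c + 2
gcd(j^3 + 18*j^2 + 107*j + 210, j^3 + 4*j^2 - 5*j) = j + 5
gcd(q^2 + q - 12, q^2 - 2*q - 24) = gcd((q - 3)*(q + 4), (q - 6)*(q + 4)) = q + 4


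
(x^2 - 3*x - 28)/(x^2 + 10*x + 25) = (x^2 - 3*x - 28)/(x^2 + 10*x + 25)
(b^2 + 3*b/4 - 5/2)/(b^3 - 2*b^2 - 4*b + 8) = (b - 5/4)/(b^2 - 4*b + 4)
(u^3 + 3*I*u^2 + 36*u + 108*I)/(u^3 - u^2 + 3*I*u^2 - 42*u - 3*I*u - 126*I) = (u^2 + 36)/(u^2 - u - 42)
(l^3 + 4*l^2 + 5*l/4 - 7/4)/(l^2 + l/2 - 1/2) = l + 7/2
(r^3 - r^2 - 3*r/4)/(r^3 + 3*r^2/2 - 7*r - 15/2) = r*(4*r^2 - 4*r - 3)/(2*(2*r^3 + 3*r^2 - 14*r - 15))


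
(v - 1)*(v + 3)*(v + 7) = v^3 + 9*v^2 + 11*v - 21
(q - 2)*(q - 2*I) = q^2 - 2*q - 2*I*q + 4*I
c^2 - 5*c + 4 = (c - 4)*(c - 1)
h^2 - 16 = (h - 4)*(h + 4)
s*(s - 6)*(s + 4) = s^3 - 2*s^2 - 24*s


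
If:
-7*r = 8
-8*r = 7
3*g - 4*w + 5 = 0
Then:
No Solution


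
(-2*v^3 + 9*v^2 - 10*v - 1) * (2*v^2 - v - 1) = -4*v^5 + 20*v^4 - 27*v^3 - v^2 + 11*v + 1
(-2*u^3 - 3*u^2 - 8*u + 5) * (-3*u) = 6*u^4 + 9*u^3 + 24*u^2 - 15*u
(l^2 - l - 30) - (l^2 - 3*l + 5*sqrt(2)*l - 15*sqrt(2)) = -5*sqrt(2)*l + 2*l - 30 + 15*sqrt(2)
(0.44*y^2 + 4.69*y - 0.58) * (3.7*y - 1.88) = 1.628*y^3 + 16.5258*y^2 - 10.9632*y + 1.0904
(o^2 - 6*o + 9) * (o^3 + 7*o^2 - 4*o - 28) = o^5 + o^4 - 37*o^3 + 59*o^2 + 132*o - 252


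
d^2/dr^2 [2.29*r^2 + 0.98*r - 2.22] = 4.58000000000000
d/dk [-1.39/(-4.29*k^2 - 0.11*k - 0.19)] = (-11.9262*k - 0.1529)/(4.29*k^2 + 0.11*k + 0.19)^2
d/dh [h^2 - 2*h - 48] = 2*h - 2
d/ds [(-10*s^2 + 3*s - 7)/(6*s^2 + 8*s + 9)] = (-98*s^2 - 96*s + 83)/(36*s^4 + 96*s^3 + 172*s^2 + 144*s + 81)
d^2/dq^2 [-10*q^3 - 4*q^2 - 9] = -60*q - 8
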